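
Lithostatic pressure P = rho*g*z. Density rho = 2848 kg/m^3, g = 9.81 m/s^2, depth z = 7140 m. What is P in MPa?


P = rho * g * z / 1e6
= 2848 * 9.81 * 7140 / 1e6
= 199483603.2 / 1e6
= 199.4836 MPa

199.4836


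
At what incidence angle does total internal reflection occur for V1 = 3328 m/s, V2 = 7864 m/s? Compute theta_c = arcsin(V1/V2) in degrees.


V1/V2 = 3328/7864 = 0.423194
theta_c = arcsin(0.423194) = 25.0364 degrees

25.0364


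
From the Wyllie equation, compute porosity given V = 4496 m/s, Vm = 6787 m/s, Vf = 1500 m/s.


1/V - 1/Vm = 1/4496 - 1/6787 = 7.508e-05
1/Vf - 1/Vm = 1/1500 - 1/6787 = 0.00051933
phi = 7.508e-05 / 0.00051933 = 0.1446

0.1446


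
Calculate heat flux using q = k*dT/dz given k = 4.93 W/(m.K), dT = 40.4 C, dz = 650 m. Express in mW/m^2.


q = k * dT / dz * 1000
= 4.93 * 40.4 / 650 * 1000
= 0.306418 * 1000
= 306.4185 mW/m^2

306.4185


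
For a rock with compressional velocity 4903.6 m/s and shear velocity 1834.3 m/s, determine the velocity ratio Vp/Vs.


Vp/Vs = 4903.6 / 1834.3
= 2.6733

2.6733


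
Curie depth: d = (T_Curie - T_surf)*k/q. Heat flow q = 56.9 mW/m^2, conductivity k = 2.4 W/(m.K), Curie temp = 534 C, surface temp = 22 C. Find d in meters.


T_Curie - T_surf = 534 - 22 = 512 C
Convert q to W/m^2: 56.9 mW/m^2 = 0.0569 W/m^2
d = 512 * 2.4 / 0.0569 = 21595.78 m

21595.78


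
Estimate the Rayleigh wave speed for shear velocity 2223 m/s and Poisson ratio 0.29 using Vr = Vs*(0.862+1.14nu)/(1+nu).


Numerator factor = 0.862 + 1.14*0.29 = 1.1926
Denominator = 1 + 0.29 = 1.29
Vr = 2223 * 1.1926 / 1.29 = 2055.15 m/s

2055.15


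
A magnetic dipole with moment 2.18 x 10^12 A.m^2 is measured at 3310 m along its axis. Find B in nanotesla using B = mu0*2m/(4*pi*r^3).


m = 2.18 x 10^12 = 2180000000000 A.m^2
2m = 4360000000000 A.m^2
r^3 = 3310^3 = 36264691000
B = (4pi*10^-7) * 4360000000000 / (4*pi * 36264691000) * 1e9
= 5478937.587861 / 455715547321.22 * 1e9
= 12022.7138 nT

12022.7138


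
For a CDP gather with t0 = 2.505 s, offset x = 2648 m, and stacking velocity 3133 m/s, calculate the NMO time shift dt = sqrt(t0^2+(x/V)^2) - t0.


x/Vnmo = 2648/3133 = 0.845196
(x/Vnmo)^2 = 0.714357
t0^2 = 6.275025
sqrt(6.275025 + 0.714357) = 2.643744
dt = 2.643744 - 2.505 = 0.138744

0.138744


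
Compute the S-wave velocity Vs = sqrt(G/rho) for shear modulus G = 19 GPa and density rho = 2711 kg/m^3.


Convert G to Pa: G = 19e9 Pa
Compute G/rho = 19e9 / 2711 = 7008483.9543
Vs = sqrt(7008483.9543) = 2647.35 m/s

2647.35


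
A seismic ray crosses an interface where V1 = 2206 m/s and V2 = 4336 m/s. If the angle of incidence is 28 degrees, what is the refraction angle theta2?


sin(theta1) = sin(28 deg) = 0.469472
sin(theta2) = V2/V1 * sin(theta1) = 4336/2206 * 0.469472 = 0.922769
theta2 = arcsin(0.922769) = 67.3343 degrees

67.3343


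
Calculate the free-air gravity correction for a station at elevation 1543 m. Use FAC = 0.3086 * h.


FAC = 0.3086 * h
= 0.3086 * 1543
= 476.1698 mGal

476.1698


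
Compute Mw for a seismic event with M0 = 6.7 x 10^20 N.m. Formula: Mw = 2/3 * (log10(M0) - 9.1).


log10(M0) = log10(6.7 x 10^20) = 20.8261
Mw = 2/3 * (20.8261 - 9.1)
= 2/3 * 11.7261
= 7.82

7.82


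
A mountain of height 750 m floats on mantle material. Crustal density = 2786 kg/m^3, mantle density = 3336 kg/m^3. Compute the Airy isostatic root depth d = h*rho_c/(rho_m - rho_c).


rho_m - rho_c = 3336 - 2786 = 550
d = 750 * 2786 / 550
= 2089500 / 550
= 3799.09 m

3799.09


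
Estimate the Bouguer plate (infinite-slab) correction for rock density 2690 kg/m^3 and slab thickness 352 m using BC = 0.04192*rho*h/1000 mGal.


BC = 0.04192 * rho * h / 1000
= 0.04192 * 2690 * 352 / 1000
= 39.6932 mGal

39.6932


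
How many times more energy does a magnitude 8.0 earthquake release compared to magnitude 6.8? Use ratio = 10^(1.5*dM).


M2 - M1 = 8.0 - 6.8 = 1.2
1.5 * 1.2 = 1.8
ratio = 10^1.8 = 63.1

63.1


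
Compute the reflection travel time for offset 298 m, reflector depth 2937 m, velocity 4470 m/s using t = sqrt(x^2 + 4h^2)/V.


x^2 + 4h^2 = 298^2 + 4*2937^2 = 88804 + 34503876 = 34592680
sqrt(34592680) = 5881.5542
t = 5881.5542 / 4470 = 1.3158 s

1.3158


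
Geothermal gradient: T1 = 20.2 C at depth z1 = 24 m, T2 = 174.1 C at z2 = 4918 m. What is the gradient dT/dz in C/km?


dT = 174.1 - 20.2 = 153.9 C
dz = 4918 - 24 = 4894 m
gradient = dT/dz * 1000 = 153.9/4894 * 1000 = 31.4467 C/km

31.4467


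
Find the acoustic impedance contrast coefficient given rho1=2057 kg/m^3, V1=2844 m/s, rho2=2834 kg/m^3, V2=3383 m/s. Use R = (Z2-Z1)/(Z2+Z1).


Z1 = 2057 * 2844 = 5850108
Z2 = 2834 * 3383 = 9587422
R = (9587422 - 5850108) / (9587422 + 5850108) = 3737314 / 15437530 = 0.2421

0.2421


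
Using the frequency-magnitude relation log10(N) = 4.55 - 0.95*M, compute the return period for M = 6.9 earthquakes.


log10(N) = 4.55 - 0.95*6.9 = -2.005
N = 10^-2.005 = 0.009886
T = 1/N = 1/0.009886 = 101.1579 years

101.1579


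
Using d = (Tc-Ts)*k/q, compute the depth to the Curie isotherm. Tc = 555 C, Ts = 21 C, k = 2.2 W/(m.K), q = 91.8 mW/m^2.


T_Curie - T_surf = 555 - 21 = 534 C
Convert q to W/m^2: 91.8 mW/m^2 = 0.0918 W/m^2
d = 534 * 2.2 / 0.0918 = 12797.39 m

12797.39


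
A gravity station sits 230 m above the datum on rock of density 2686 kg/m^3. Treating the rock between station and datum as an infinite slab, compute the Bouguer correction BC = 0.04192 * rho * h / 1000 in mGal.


BC = 0.04192 * rho * h / 1000
= 0.04192 * 2686 * 230 / 1000
= 25.8973 mGal

25.8973


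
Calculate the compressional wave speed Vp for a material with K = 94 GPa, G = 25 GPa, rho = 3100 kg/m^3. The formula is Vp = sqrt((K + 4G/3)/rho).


First compute the effective modulus:
K + 4G/3 = 94e9 + 4*25e9/3 = 127333333333.33 Pa
Then divide by density:
127333333333.33 / 3100 = 41075268.8172 Pa/(kg/m^3)
Take the square root:
Vp = sqrt(41075268.8172) = 6409.0 m/s

6409.0


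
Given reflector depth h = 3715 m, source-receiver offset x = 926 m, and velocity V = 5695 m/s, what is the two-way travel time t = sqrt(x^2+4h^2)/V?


x^2 + 4h^2 = 926^2 + 4*3715^2 = 857476 + 55204900 = 56062376
sqrt(56062376) = 7487.4813
t = 7487.4813 / 5695 = 1.3147 s

1.3147


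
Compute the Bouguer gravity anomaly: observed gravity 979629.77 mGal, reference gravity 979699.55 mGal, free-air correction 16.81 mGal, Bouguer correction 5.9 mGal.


BA = g_obs - g_ref + FAC - BC
= 979629.77 - 979699.55 + 16.81 - 5.9
= -58.87 mGal

-58.87


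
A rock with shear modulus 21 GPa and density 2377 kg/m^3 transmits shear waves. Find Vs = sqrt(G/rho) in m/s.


Convert G to Pa: G = 21e9 Pa
Compute G/rho = 21e9 / 2377 = 8834665.5448
Vs = sqrt(8834665.5448) = 2972.32 m/s

2972.32


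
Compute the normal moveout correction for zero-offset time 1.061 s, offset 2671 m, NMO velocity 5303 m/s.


x/Vnmo = 2671/5303 = 0.503677
(x/Vnmo)^2 = 0.253691
t0^2 = 1.125721
sqrt(1.125721 + 0.253691) = 1.174484
dt = 1.174484 - 1.061 = 0.113484

0.113484


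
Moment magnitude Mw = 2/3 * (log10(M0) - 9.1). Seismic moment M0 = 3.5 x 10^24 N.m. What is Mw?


log10(M0) = log10(3.5 x 10^24) = 24.5441
Mw = 2/3 * (24.5441 - 9.1)
= 2/3 * 15.4441
= 10.3

10.3


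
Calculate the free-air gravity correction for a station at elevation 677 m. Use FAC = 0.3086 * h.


FAC = 0.3086 * h
= 0.3086 * 677
= 208.9222 mGal

208.9222


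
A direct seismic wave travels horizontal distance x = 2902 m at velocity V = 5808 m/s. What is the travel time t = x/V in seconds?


t = x / V
= 2902 / 5808
= 0.4997 s

0.4997


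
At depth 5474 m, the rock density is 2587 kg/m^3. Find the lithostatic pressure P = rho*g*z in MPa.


P = rho * g * z / 1e6
= 2587 * 9.81 * 5474 / 1e6
= 138921744.78 / 1e6
= 138.9217 MPa

138.9217


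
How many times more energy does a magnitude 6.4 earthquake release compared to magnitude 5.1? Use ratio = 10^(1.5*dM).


M2 - M1 = 6.4 - 5.1 = 1.3
1.5 * 1.3 = 1.95
ratio = 10^1.95 = 89.13

89.13


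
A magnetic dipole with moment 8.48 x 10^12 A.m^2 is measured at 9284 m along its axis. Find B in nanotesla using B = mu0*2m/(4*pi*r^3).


m = 8.48 x 10^12 = 8480000000000 A.m^2
2m = 16960000000000 A.m^2
r^3 = 9284^3 = 800212618304
B = (4pi*10^-7) * 16960000000000 / (4*pi * 800212618304) * 1e9
= 21312564.561953 / 10055768331894.8 * 1e9
= 2119.4367 nT

2119.4367


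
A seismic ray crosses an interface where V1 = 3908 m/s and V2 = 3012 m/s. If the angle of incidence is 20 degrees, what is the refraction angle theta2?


sin(theta1) = sin(20 deg) = 0.34202
sin(theta2) = V2/V1 * sin(theta1) = 3012/3908 * 0.34202 = 0.263604
theta2 = arcsin(0.263604) = 15.284 degrees

15.284


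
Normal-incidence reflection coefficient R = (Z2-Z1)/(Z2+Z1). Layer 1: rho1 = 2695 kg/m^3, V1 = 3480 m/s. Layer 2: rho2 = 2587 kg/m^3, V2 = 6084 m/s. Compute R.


Z1 = 2695 * 3480 = 9378600
Z2 = 2587 * 6084 = 15739308
R = (15739308 - 9378600) / (15739308 + 9378600) = 6360708 / 25117908 = 0.2532

0.2532


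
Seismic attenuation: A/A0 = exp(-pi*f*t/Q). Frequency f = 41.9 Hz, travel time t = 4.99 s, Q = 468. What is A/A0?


pi*f*t/Q = pi*41.9*4.99/468 = 1.40352
A/A0 = exp(-1.40352) = 0.24573

0.24573


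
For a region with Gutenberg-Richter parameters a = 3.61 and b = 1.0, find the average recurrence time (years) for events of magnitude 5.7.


log10(N) = 3.61 - 1.0*5.7 = -2.09
N = 10^-2.09 = 0.008128
T = 1/N = 1/0.008128 = 123.0269 years

123.0269


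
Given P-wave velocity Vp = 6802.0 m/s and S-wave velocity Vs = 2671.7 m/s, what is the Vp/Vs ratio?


Vp/Vs = 6802.0 / 2671.7
= 2.5459

2.5459


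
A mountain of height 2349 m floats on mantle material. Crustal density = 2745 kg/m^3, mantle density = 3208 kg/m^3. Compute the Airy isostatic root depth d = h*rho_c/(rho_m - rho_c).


rho_m - rho_c = 3208 - 2745 = 463
d = 2349 * 2745 / 463
= 6448005 / 463
= 13926.58 m

13926.58


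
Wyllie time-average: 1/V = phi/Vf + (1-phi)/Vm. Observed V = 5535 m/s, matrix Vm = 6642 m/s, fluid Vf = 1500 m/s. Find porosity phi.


1/V - 1/Vm = 1/5535 - 1/6642 = 3.011e-05
1/Vf - 1/Vm = 1/1500 - 1/6642 = 0.00051611
phi = 3.011e-05 / 0.00051611 = 0.0583

0.0583


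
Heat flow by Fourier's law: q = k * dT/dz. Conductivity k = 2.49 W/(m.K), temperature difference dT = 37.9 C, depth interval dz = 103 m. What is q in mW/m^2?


q = k * dT / dz * 1000
= 2.49 * 37.9 / 103 * 1000
= 0.916223 * 1000
= 916.2233 mW/m^2

916.2233


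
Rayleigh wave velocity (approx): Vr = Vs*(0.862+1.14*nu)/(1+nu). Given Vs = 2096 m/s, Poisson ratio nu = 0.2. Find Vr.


Numerator factor = 0.862 + 1.14*0.2 = 1.09
Denominator = 1 + 0.2 = 1.2
Vr = 2096 * 1.09 / 1.2 = 1903.87 m/s

1903.87


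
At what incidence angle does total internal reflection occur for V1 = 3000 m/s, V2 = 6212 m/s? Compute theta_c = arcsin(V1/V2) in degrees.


V1/V2 = 3000/6212 = 0.482936
theta_c = arcsin(0.482936) = 28.8773 degrees

28.8773


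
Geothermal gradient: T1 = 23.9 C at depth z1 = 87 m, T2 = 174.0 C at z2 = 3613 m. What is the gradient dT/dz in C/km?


dT = 174.0 - 23.9 = 150.1 C
dz = 3613 - 87 = 3526 m
gradient = dT/dz * 1000 = 150.1/3526 * 1000 = 42.5695 C/km

42.5695


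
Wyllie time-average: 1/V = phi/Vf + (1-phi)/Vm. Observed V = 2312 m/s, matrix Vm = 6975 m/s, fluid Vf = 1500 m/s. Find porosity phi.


1/V - 1/Vm = 1/2312 - 1/6975 = 0.00028916
1/Vf - 1/Vm = 1/1500 - 1/6975 = 0.0005233
phi = 0.00028916 / 0.0005233 = 0.5526

0.5526


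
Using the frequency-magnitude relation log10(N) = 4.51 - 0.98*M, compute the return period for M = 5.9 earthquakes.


log10(N) = 4.51 - 0.98*5.9 = -1.272
N = 10^-1.272 = 0.053456
T = 1/N = 1/0.053456 = 18.7068 years

18.7068


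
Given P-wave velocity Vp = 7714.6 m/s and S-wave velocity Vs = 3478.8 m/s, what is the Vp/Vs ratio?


Vp/Vs = 7714.6 / 3478.8
= 2.2176

2.2176


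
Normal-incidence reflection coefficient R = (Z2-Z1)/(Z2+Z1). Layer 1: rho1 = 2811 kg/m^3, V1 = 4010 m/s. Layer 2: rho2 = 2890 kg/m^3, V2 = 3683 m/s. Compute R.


Z1 = 2811 * 4010 = 11272110
Z2 = 2890 * 3683 = 10643870
R = (10643870 - 11272110) / (10643870 + 11272110) = -628240 / 21915980 = -0.0287

-0.0287


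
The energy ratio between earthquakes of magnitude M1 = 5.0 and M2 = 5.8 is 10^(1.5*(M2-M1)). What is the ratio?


M2 - M1 = 5.8 - 5.0 = 0.8
1.5 * 0.8 = 1.2
ratio = 10^1.2 = 15.85

15.85


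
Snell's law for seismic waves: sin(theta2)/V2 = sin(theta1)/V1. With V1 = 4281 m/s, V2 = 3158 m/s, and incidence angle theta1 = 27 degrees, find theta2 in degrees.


sin(theta1) = sin(27 deg) = 0.45399
sin(theta2) = V2/V1 * sin(theta1) = 3158/4281 * 0.45399 = 0.334899
theta2 = arcsin(0.334899) = 19.5664 degrees

19.5664


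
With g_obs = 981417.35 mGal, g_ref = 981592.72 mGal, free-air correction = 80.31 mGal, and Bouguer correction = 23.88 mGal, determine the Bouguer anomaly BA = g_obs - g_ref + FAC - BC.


BA = g_obs - g_ref + FAC - BC
= 981417.35 - 981592.72 + 80.31 - 23.88
= -118.94 mGal

-118.94


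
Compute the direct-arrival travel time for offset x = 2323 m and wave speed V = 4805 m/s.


t = x / V
= 2323 / 4805
= 0.4835 s

0.4835


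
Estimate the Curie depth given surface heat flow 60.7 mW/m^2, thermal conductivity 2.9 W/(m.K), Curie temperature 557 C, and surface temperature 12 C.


T_Curie - T_surf = 557 - 12 = 545 C
Convert q to W/m^2: 60.7 mW/m^2 = 0.0607 W/m^2
d = 545 * 2.9 / 0.0607 = 26037.89 m

26037.89


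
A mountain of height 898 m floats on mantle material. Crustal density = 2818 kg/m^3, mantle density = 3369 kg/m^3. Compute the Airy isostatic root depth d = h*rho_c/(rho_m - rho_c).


rho_m - rho_c = 3369 - 2818 = 551
d = 898 * 2818 / 551
= 2530564 / 551
= 4592.68 m

4592.68


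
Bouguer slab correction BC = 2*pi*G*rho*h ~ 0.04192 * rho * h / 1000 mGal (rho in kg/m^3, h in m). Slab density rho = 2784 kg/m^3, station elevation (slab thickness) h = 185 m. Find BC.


BC = 0.04192 * rho * h / 1000
= 0.04192 * 2784 * 185 / 1000
= 21.5905 mGal

21.5905


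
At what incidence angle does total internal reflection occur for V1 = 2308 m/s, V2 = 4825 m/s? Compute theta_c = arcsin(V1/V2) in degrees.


V1/V2 = 2308/4825 = 0.478342
theta_c = arcsin(0.478342) = 28.5772 degrees

28.5772


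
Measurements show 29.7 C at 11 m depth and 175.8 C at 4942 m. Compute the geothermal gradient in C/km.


dT = 175.8 - 29.7 = 146.1 C
dz = 4942 - 11 = 4931 m
gradient = dT/dz * 1000 = 146.1/4931 * 1000 = 29.6289 C/km

29.6289


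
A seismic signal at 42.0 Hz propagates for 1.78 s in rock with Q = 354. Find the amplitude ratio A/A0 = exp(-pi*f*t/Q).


pi*f*t/Q = pi*42.0*1.78/354 = 0.663462
A/A0 = exp(-0.663462) = 0.515065

0.515065


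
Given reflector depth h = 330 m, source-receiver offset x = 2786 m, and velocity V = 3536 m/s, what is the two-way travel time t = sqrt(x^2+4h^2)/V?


x^2 + 4h^2 = 2786^2 + 4*330^2 = 7761796 + 435600 = 8197396
sqrt(8197396) = 2863.1095
t = 2863.1095 / 3536 = 0.8097 s

0.8097


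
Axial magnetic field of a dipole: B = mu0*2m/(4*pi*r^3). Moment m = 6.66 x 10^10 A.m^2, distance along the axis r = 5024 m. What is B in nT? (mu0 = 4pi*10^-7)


m = 6.66 x 10^10 = 66600000000 A.m^2
2m = 133200000000 A.m^2
r^3 = 5024^3 = 126808653824
B = (4pi*10^-7) * 133200000000 / (4*pi * 126808653824) * 1e9
= 167384.056583 / 1593524541060.36 * 1e9
= 105.0401 nT

105.0401


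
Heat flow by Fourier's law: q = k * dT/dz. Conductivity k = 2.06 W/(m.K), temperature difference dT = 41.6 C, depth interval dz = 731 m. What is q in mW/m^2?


q = k * dT / dz * 1000
= 2.06 * 41.6 / 731 * 1000
= 0.117231 * 1000
= 117.2312 mW/m^2

117.2312


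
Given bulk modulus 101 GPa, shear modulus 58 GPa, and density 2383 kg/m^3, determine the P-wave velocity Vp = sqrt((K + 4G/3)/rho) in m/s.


First compute the effective modulus:
K + 4G/3 = 101e9 + 4*58e9/3 = 178333333333.33 Pa
Then divide by density:
178333333333.33 / 2383 = 74835641.3484 Pa/(kg/m^3)
Take the square root:
Vp = sqrt(74835641.3484) = 8650.76 m/s

8650.76


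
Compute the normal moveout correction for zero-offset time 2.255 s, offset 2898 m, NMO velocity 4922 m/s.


x/Vnmo = 2898/4922 = 0.588785
(x/Vnmo)^2 = 0.346668
t0^2 = 5.085025
sqrt(5.085025 + 0.346668) = 2.330599
dt = 2.330599 - 2.255 = 0.075599

0.075599


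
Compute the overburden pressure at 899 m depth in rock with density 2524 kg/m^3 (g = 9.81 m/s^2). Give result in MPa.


P = rho * g * z / 1e6
= 2524 * 9.81 * 899 / 1e6
= 22259635.56 / 1e6
= 22.2596 MPa

22.2596


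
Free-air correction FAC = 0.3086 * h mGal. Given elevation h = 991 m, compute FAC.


FAC = 0.3086 * h
= 0.3086 * 991
= 305.8226 mGal

305.8226


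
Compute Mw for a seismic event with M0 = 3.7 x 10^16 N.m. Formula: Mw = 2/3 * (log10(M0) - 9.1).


log10(M0) = log10(3.7 x 10^16) = 16.5682
Mw = 2/3 * (16.5682 - 9.1)
= 2/3 * 7.4682
= 4.98

4.98


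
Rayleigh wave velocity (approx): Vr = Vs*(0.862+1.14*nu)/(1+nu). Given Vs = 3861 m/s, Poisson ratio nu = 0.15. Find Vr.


Numerator factor = 0.862 + 1.14*0.15 = 1.033
Denominator = 1 + 0.15 = 1.15
Vr = 3861 * 1.033 / 1.15 = 3468.19 m/s

3468.19


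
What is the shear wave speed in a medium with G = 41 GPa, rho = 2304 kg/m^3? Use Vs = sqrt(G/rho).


Convert G to Pa: G = 41e9 Pa
Compute G/rho = 41e9 / 2304 = 17795138.8889
Vs = sqrt(17795138.8889) = 4218.43 m/s

4218.43


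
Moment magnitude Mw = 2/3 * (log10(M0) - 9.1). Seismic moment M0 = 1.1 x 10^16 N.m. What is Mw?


log10(M0) = log10(1.1 x 10^16) = 16.0414
Mw = 2/3 * (16.0414 - 9.1)
= 2/3 * 6.9414
= 4.63

4.63


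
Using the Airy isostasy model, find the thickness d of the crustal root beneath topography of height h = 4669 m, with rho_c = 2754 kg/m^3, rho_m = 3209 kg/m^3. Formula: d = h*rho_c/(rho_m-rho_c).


rho_m - rho_c = 3209 - 2754 = 455
d = 4669 * 2754 / 455
= 12858426 / 455
= 28260.28 m

28260.28


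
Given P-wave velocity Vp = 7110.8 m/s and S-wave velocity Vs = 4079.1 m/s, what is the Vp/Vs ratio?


Vp/Vs = 7110.8 / 4079.1
= 1.7432

1.7432


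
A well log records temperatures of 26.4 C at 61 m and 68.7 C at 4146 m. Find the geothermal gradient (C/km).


dT = 68.7 - 26.4 = 42.3 C
dz = 4146 - 61 = 4085 m
gradient = dT/dz * 1000 = 42.3/4085 * 1000 = 10.355 C/km

10.355


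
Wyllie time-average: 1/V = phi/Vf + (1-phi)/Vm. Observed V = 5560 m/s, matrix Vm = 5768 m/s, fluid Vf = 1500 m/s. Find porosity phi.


1/V - 1/Vm = 1/5560 - 1/5768 = 6.49e-06
1/Vf - 1/Vm = 1/1500 - 1/5768 = 0.0004933
phi = 6.49e-06 / 0.0004933 = 0.0131

0.0131


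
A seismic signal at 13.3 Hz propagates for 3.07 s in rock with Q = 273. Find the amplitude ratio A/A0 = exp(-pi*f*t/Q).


pi*f*t/Q = pi*13.3*3.07/273 = 0.469869
A/A0 = exp(-0.469869) = 0.625084

0.625084


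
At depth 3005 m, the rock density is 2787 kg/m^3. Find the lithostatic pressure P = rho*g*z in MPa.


P = rho * g * z / 1e6
= 2787 * 9.81 * 3005 / 1e6
= 82158112.35 / 1e6
= 82.1581 MPa

82.1581


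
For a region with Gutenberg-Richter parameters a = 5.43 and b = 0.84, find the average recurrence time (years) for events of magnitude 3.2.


log10(N) = 5.43 - 0.84*3.2 = 2.742
N = 10^2.742 = 552.077439
T = 1/N = 1/552.077439 = 0.0018 years

0.0018


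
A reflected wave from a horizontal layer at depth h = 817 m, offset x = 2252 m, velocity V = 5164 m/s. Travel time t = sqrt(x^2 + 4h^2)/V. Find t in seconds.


x^2 + 4h^2 = 2252^2 + 4*817^2 = 5071504 + 2669956 = 7741460
sqrt(7741460) = 2782.3479
t = 2782.3479 / 5164 = 0.5388 s

0.5388


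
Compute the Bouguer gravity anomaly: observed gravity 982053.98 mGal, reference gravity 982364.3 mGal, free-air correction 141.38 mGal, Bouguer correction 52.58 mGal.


BA = g_obs - g_ref + FAC - BC
= 982053.98 - 982364.3 + 141.38 - 52.58
= -221.52 mGal

-221.52


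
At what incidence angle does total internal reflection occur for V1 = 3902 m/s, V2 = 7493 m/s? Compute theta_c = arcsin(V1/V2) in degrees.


V1/V2 = 3902/7493 = 0.520753
theta_c = arcsin(0.520753) = 31.3828 degrees

31.3828


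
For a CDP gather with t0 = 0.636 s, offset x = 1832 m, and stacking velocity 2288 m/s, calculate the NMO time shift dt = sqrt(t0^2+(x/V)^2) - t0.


x/Vnmo = 1832/2288 = 0.800699
(x/Vnmo)^2 = 0.641119
t0^2 = 0.404496
sqrt(0.404496 + 0.641119) = 1.022553
dt = 1.022553 - 0.636 = 0.386553

0.386553


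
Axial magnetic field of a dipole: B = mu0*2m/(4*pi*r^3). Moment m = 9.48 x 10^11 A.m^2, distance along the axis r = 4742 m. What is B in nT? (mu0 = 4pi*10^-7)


m = 9.48 x 10^11 = 948000000000 A.m^2
2m = 1896000000000 A.m^2
r^3 = 4742^3 = 106631286488
B = (4pi*10^-7) * 1896000000000 / (4*pi * 106631286488) * 1e9
= 2382583.868482 / 1339968265094.12 * 1e9
= 1778.0898 nT

1778.0898


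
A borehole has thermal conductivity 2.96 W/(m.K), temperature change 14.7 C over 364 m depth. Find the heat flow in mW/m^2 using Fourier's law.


q = k * dT / dz * 1000
= 2.96 * 14.7 / 364 * 1000
= 0.119538 * 1000
= 119.5385 mW/m^2

119.5385


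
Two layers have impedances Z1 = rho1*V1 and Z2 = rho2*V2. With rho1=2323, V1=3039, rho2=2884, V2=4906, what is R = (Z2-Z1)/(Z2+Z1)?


Z1 = 2323 * 3039 = 7059597
Z2 = 2884 * 4906 = 14148904
R = (14148904 - 7059597) / (14148904 + 7059597) = 7089307 / 21208501 = 0.3343

0.3343


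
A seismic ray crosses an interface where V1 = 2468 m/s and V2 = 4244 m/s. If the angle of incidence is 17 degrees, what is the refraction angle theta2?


sin(theta1) = sin(17 deg) = 0.292372
sin(theta2) = V2/V1 * sin(theta1) = 4244/2468 * 0.292372 = 0.502766
theta2 = arcsin(0.502766) = 30.1831 degrees

30.1831


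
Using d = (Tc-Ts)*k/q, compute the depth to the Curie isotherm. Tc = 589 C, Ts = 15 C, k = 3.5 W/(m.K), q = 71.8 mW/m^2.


T_Curie - T_surf = 589 - 15 = 574 C
Convert q to W/m^2: 71.8 mW/m^2 = 0.0718 W/m^2
d = 574 * 3.5 / 0.0718 = 27980.5 m

27980.5


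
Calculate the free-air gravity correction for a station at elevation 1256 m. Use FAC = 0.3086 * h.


FAC = 0.3086 * h
= 0.3086 * 1256
= 387.6016 mGal

387.6016


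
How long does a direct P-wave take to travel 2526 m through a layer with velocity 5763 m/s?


t = x / V
= 2526 / 5763
= 0.4383 s

0.4383


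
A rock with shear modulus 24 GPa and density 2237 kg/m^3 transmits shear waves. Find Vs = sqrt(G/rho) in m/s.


Convert G to Pa: G = 24e9 Pa
Compute G/rho = 24e9 / 2237 = 10728654.4479
Vs = sqrt(10728654.4479) = 3275.46 m/s

3275.46


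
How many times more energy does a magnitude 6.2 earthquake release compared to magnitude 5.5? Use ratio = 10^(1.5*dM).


M2 - M1 = 6.2 - 5.5 = 0.7
1.5 * 0.7 = 1.05
ratio = 10^1.05 = 11.22

11.22


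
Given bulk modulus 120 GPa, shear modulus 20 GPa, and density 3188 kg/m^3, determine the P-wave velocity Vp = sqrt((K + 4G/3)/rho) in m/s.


First compute the effective modulus:
K + 4G/3 = 120e9 + 4*20e9/3 = 146666666666.67 Pa
Then divide by density:
146666666666.67 / 3188 = 46005855.2907 Pa/(kg/m^3)
Take the square root:
Vp = sqrt(46005855.2907) = 6782.76 m/s

6782.76


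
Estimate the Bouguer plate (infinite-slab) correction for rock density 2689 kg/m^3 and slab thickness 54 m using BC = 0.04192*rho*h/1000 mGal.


BC = 0.04192 * rho * h / 1000
= 0.04192 * 2689 * 54 / 1000
= 6.087 mGal

6.087


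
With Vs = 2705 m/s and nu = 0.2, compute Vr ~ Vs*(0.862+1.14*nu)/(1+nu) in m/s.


Numerator factor = 0.862 + 1.14*0.2 = 1.09
Denominator = 1 + 0.2 = 1.2
Vr = 2705 * 1.09 / 1.2 = 2457.04 m/s

2457.04


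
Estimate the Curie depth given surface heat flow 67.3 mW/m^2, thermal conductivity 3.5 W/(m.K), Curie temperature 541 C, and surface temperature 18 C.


T_Curie - T_surf = 541 - 18 = 523 C
Convert q to W/m^2: 67.3 mW/m^2 = 0.0673 W/m^2
d = 523 * 3.5 / 0.0673 = 27199.11 m

27199.11


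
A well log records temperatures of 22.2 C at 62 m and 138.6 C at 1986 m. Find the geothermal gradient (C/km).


dT = 138.6 - 22.2 = 116.4 C
dz = 1986 - 62 = 1924 m
gradient = dT/dz * 1000 = 116.4/1924 * 1000 = 60.499 C/km

60.499


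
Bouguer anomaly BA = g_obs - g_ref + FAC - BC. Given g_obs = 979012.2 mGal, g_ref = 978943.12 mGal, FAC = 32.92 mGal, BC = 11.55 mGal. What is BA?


BA = g_obs - g_ref + FAC - BC
= 979012.2 - 978943.12 + 32.92 - 11.55
= 90.45 mGal

90.45


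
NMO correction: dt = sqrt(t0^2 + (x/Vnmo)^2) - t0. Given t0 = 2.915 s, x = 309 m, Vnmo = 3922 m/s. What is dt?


x/Vnmo = 309/3922 = 0.078786
(x/Vnmo)^2 = 0.006207
t0^2 = 8.497225
sqrt(8.497225 + 0.006207) = 2.916065
dt = 2.916065 - 2.915 = 0.001065

0.001065


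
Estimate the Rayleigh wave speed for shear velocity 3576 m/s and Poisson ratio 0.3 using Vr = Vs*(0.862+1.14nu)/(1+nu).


Numerator factor = 0.862 + 1.14*0.3 = 1.204
Denominator = 1 + 0.3 = 1.3
Vr = 3576 * 1.204 / 1.3 = 3311.93 m/s

3311.93


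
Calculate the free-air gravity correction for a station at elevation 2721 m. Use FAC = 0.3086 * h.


FAC = 0.3086 * h
= 0.3086 * 2721
= 839.7006 mGal

839.7006


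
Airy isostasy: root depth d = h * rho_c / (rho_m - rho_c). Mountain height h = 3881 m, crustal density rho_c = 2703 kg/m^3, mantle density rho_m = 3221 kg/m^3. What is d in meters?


rho_m - rho_c = 3221 - 2703 = 518
d = 3881 * 2703 / 518
= 10490343 / 518
= 20251.63 m

20251.63


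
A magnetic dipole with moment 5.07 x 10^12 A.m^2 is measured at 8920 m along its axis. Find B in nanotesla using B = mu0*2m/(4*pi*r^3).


m = 5.07 x 10^12 = 5070000000000 A.m^2
2m = 10140000000000 A.m^2
r^3 = 8920^3 = 709732288000
B = (4pi*10^-7) * 10140000000000 / (4*pi * 709732288000) * 1e9
= 12742299.80296 / 8918758967985.1 * 1e9
= 1428.7077 nT

1428.7077


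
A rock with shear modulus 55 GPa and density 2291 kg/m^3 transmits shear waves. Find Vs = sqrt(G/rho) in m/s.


Convert G to Pa: G = 55e9 Pa
Compute G/rho = 55e9 / 2291 = 24006983.8498
Vs = sqrt(24006983.8498) = 4899.69 m/s

4899.69


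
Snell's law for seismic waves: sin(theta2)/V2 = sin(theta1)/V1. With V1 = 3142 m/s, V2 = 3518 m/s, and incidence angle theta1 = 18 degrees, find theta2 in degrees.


sin(theta1) = sin(18 deg) = 0.309017
sin(theta2) = V2/V1 * sin(theta1) = 3518/3142 * 0.309017 = 0.345997
theta2 = arcsin(0.345997) = 20.2427 degrees

20.2427


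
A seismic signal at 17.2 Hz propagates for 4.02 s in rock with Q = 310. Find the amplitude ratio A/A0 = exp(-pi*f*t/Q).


pi*f*t/Q = pi*17.2*4.02/310 = 0.700717
A/A0 = exp(-0.700717) = 0.496229

0.496229


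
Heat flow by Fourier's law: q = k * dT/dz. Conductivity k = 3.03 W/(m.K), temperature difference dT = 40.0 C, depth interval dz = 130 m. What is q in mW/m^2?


q = k * dT / dz * 1000
= 3.03 * 40.0 / 130 * 1000
= 0.932308 * 1000
= 932.3077 mW/m^2

932.3077


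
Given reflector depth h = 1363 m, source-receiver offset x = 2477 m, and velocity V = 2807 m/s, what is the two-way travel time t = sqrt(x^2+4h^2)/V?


x^2 + 4h^2 = 2477^2 + 4*1363^2 = 6135529 + 7431076 = 13566605
sqrt(13566605) = 3683.2873
t = 3683.2873 / 2807 = 1.3122 s

1.3122


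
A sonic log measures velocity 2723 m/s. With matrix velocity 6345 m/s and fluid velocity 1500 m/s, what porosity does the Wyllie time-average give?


1/V - 1/Vm = 1/2723 - 1/6345 = 0.00020964
1/Vf - 1/Vm = 1/1500 - 1/6345 = 0.00050906
phi = 0.00020964 / 0.00050906 = 0.4118

0.4118


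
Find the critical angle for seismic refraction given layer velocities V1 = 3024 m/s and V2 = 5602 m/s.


V1/V2 = 3024/5602 = 0.539807
theta_c = arcsin(0.539807) = 32.6705 degrees

32.6705


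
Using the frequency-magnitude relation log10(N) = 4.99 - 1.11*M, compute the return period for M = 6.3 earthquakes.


log10(N) = 4.99 - 1.11*6.3 = -2.003
N = 10^-2.003 = 0.009931
T = 1/N = 1/0.009931 = 100.6932 years

100.6932


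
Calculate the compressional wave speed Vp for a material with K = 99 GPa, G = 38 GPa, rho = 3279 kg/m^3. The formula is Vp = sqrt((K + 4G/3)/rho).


First compute the effective modulus:
K + 4G/3 = 99e9 + 4*38e9/3 = 149666666666.67 Pa
Then divide by density:
149666666666.67 / 3279 = 45643997.1536 Pa/(kg/m^3)
Take the square root:
Vp = sqrt(45643997.1536) = 6756.03 m/s

6756.03


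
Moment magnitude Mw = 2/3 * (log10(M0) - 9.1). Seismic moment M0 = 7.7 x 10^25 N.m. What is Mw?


log10(M0) = log10(7.7 x 10^25) = 25.8865
Mw = 2/3 * (25.8865 - 9.1)
= 2/3 * 16.7865
= 11.19

11.19


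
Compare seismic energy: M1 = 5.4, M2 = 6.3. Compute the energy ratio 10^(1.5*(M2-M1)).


M2 - M1 = 6.3 - 5.4 = 0.9
1.5 * 0.9 = 1.35
ratio = 10^1.35 = 22.39

22.39


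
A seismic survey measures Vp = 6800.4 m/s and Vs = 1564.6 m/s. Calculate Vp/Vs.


Vp/Vs = 6800.4 / 1564.6
= 4.3464

4.3464


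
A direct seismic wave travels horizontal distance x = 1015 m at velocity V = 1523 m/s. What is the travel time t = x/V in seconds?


t = x / V
= 1015 / 1523
= 0.6664 s

0.6664


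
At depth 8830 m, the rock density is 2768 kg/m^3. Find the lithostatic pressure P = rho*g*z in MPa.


P = rho * g * z / 1e6
= 2768 * 9.81 * 8830 / 1e6
= 239770526.4 / 1e6
= 239.7705 MPa

239.7705


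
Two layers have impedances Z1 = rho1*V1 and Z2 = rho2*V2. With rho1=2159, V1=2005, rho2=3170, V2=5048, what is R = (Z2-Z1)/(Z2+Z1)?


Z1 = 2159 * 2005 = 4328795
Z2 = 3170 * 5048 = 16002160
R = (16002160 - 4328795) / (16002160 + 4328795) = 11673365 / 20330955 = 0.5742

0.5742


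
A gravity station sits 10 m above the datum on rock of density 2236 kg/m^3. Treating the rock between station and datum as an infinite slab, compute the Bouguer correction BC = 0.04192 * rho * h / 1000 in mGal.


BC = 0.04192 * rho * h / 1000
= 0.04192 * 2236 * 10 / 1000
= 0.9373 mGal

0.9373


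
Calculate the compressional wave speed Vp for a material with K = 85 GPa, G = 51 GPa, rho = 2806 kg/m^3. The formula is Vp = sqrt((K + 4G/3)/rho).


First compute the effective modulus:
K + 4G/3 = 85e9 + 4*51e9/3 = 153000000000.0 Pa
Then divide by density:
153000000000.0 / 2806 = 54526015.6807 Pa/(kg/m^3)
Take the square root:
Vp = sqrt(54526015.6807) = 7384.17 m/s

7384.17


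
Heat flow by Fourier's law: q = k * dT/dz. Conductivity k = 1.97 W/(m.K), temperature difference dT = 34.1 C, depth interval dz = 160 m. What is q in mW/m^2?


q = k * dT / dz * 1000
= 1.97 * 34.1 / 160 * 1000
= 0.419856 * 1000
= 419.8563 mW/m^2

419.8563


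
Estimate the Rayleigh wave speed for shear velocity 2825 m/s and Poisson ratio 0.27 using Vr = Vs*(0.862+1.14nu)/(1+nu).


Numerator factor = 0.862 + 1.14*0.27 = 1.1698
Denominator = 1 + 0.27 = 1.27
Vr = 2825 * 1.1698 / 1.27 = 2602.11 m/s

2602.11


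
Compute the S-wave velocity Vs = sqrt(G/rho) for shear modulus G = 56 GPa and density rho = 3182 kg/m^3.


Convert G to Pa: G = 56e9 Pa
Compute G/rho = 56e9 / 3182 = 17598994.3432
Vs = sqrt(17598994.3432) = 4195.12 m/s

4195.12


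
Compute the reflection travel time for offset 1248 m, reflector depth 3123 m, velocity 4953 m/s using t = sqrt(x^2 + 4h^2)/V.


x^2 + 4h^2 = 1248^2 + 4*3123^2 = 1557504 + 39012516 = 40570020
sqrt(40570020) = 6369.4599
t = 6369.4599 / 4953 = 1.286 s

1.286


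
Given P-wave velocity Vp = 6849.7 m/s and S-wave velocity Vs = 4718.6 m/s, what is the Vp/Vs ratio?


Vp/Vs = 6849.7 / 4718.6
= 1.4516

1.4516


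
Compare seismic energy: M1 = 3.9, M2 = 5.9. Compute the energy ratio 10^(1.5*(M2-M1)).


M2 - M1 = 5.9 - 3.9 = 2.0
1.5 * 2.0 = 3.0
ratio = 10^3.0 = 1000.0

1000.0


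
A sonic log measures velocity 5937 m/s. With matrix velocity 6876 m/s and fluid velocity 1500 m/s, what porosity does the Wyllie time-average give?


1/V - 1/Vm = 1/5937 - 1/6876 = 2.3e-05
1/Vf - 1/Vm = 1/1500 - 1/6876 = 0.00052123
phi = 2.3e-05 / 0.00052123 = 0.0441

0.0441


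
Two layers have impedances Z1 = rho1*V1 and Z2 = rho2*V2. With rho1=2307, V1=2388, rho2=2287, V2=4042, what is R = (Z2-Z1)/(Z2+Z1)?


Z1 = 2307 * 2388 = 5509116
Z2 = 2287 * 4042 = 9244054
R = (9244054 - 5509116) / (9244054 + 5509116) = 3734938 / 14753170 = 0.2532

0.2532


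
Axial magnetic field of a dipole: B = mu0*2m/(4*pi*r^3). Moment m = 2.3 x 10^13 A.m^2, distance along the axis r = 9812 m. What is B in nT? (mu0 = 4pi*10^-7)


m = 2.3 x 10^13 = 23000000000000 A.m^2
2m = 46000000000000 A.m^2
r^3 = 9812^3 = 944653675328
B = (4pi*10^-7) * 46000000000000 / (4*pi * 944653675328) * 1e9
= 57805304.826052 / 11870868186388.17 * 1e9
= 4869.5095 nT

4869.5095


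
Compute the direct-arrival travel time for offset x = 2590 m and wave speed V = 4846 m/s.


t = x / V
= 2590 / 4846
= 0.5345 s

0.5345


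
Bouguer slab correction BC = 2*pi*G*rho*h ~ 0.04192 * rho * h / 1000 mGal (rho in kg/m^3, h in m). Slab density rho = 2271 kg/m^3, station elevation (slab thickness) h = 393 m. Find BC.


BC = 0.04192 * rho * h / 1000
= 0.04192 * 2271 * 393 / 1000
= 37.4137 mGal

37.4137


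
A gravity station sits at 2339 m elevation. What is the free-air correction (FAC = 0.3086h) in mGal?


FAC = 0.3086 * h
= 0.3086 * 2339
= 721.8154 mGal

721.8154


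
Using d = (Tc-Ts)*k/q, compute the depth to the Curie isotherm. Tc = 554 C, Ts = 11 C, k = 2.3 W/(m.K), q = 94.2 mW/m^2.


T_Curie - T_surf = 554 - 11 = 543 C
Convert q to W/m^2: 94.2 mW/m^2 = 0.0942 W/m^2
d = 543 * 2.3 / 0.0942 = 13257.96 m

13257.96


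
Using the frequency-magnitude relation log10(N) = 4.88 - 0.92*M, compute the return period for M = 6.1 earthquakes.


log10(N) = 4.88 - 0.92*6.1 = -0.732
N = 10^-0.732 = 0.185353
T = 1/N = 1/0.185353 = 5.3951 years

5.3951


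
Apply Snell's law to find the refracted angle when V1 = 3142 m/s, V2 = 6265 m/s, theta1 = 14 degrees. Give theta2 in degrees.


sin(theta1) = sin(14 deg) = 0.241922
sin(theta2) = V2/V1 * sin(theta1) = 6265/3142 * 0.241922 = 0.482381
theta2 = arcsin(0.482381) = 28.841 degrees

28.841


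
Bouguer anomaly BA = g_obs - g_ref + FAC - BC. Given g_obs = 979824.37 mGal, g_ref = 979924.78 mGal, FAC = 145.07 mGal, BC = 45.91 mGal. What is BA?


BA = g_obs - g_ref + FAC - BC
= 979824.37 - 979924.78 + 145.07 - 45.91
= -1.25 mGal

-1.25


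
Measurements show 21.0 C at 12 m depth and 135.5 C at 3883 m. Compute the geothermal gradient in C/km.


dT = 135.5 - 21.0 = 114.5 C
dz = 3883 - 12 = 3871 m
gradient = dT/dz * 1000 = 114.5/3871 * 1000 = 29.5789 C/km

29.5789


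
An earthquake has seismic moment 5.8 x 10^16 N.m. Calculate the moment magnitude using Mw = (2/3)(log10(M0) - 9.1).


log10(M0) = log10(5.8 x 10^16) = 16.7634
Mw = 2/3 * (16.7634 - 9.1)
= 2/3 * 7.6634
= 5.11

5.11


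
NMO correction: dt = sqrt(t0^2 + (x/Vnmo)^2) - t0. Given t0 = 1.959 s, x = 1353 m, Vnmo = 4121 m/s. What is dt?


x/Vnmo = 1353/4121 = 0.328318
(x/Vnmo)^2 = 0.107793
t0^2 = 3.837681
sqrt(3.837681 + 0.107793) = 1.986322
dt = 1.986322 - 1.959 = 0.027322

0.027322


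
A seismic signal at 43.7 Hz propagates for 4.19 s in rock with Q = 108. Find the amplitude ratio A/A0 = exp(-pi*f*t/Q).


pi*f*t/Q = pi*43.7*4.19/108 = 5.32625
A/A0 = exp(-5.32625) = 0.004862

0.004862


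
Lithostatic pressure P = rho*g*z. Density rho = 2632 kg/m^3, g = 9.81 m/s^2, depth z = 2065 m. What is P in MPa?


P = rho * g * z / 1e6
= 2632 * 9.81 * 2065 / 1e6
= 53318134.8 / 1e6
= 53.3181 MPa

53.3181


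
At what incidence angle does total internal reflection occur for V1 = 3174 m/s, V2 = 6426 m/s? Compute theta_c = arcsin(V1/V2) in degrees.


V1/V2 = 3174/6426 = 0.493931
theta_c = arcsin(0.493931) = 29.5993 degrees

29.5993


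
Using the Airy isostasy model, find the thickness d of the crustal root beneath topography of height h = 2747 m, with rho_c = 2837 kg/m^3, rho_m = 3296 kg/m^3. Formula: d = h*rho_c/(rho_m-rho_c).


rho_m - rho_c = 3296 - 2837 = 459
d = 2747 * 2837 / 459
= 7793239 / 459
= 16978.73 m

16978.73


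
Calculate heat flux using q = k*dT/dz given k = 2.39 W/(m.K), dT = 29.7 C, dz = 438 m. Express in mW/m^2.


q = k * dT / dz * 1000
= 2.39 * 29.7 / 438 * 1000
= 0.162062 * 1000
= 162.0616 mW/m^2

162.0616


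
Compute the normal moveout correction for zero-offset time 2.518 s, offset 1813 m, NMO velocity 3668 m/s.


x/Vnmo = 1813/3668 = 0.494275
(x/Vnmo)^2 = 0.244308
t0^2 = 6.340324
sqrt(6.340324 + 0.244308) = 2.566054
dt = 2.566054 - 2.518 = 0.048054

0.048054


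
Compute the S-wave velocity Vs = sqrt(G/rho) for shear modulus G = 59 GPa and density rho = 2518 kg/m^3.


Convert G to Pa: G = 59e9 Pa
Compute G/rho = 59e9 / 2518 = 23431294.6783
Vs = sqrt(23431294.6783) = 4840.59 m/s

4840.59


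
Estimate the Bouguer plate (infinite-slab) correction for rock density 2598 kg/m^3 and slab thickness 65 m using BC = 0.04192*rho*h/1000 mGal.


BC = 0.04192 * rho * h / 1000
= 0.04192 * 2598 * 65 / 1000
= 7.079 mGal

7.079


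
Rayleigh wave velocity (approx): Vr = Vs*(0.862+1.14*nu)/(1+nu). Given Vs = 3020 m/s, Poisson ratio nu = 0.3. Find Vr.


Numerator factor = 0.862 + 1.14*0.3 = 1.204
Denominator = 1 + 0.3 = 1.3
Vr = 3020 * 1.204 / 1.3 = 2796.98 m/s

2796.98


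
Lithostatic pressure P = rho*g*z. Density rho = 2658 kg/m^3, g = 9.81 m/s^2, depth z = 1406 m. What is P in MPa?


P = rho * g * z / 1e6
= 2658 * 9.81 * 1406 / 1e6
= 36661421.88 / 1e6
= 36.6614 MPa

36.6614


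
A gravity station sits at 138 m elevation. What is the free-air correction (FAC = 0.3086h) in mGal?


FAC = 0.3086 * h
= 0.3086 * 138
= 42.5868 mGal

42.5868


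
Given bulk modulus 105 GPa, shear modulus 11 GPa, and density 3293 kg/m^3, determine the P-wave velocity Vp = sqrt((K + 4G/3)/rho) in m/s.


First compute the effective modulus:
K + 4G/3 = 105e9 + 4*11e9/3 = 119666666666.67 Pa
Then divide by density:
119666666666.67 / 3293 = 36339710.497 Pa/(kg/m^3)
Take the square root:
Vp = sqrt(36339710.497) = 6028.24 m/s

6028.24


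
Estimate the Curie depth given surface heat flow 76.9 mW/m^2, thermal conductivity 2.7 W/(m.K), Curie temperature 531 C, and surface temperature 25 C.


T_Curie - T_surf = 531 - 25 = 506 C
Convert q to W/m^2: 76.9 mW/m^2 = 0.0769 W/m^2
d = 506 * 2.7 / 0.0769 = 17765.93 m

17765.93


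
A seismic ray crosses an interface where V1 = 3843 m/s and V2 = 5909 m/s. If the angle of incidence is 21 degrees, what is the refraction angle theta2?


sin(theta1) = sin(21 deg) = 0.358368
sin(theta2) = V2/V1 * sin(theta1) = 5909/3843 * 0.358368 = 0.551027
theta2 = arcsin(0.551027) = 33.4375 degrees

33.4375


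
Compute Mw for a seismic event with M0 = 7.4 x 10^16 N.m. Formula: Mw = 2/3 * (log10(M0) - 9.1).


log10(M0) = log10(7.4 x 10^16) = 16.8692
Mw = 2/3 * (16.8692 - 9.1)
= 2/3 * 7.7692
= 5.18

5.18


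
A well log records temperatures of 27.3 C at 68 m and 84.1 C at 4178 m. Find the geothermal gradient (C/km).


dT = 84.1 - 27.3 = 56.8 C
dz = 4178 - 68 = 4110 m
gradient = dT/dz * 1000 = 56.8/4110 * 1000 = 13.82 C/km

13.82


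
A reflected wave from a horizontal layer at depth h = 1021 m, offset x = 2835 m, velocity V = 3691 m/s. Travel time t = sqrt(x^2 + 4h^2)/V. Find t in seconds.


x^2 + 4h^2 = 2835^2 + 4*1021^2 = 8037225 + 4169764 = 12206989
sqrt(12206989) = 3493.8502
t = 3493.8502 / 3691 = 0.9466 s

0.9466


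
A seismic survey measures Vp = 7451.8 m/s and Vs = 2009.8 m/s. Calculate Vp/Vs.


Vp/Vs = 7451.8 / 2009.8
= 3.7077

3.7077


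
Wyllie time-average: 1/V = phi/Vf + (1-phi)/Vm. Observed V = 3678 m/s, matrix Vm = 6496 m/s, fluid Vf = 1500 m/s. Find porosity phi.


1/V - 1/Vm = 1/3678 - 1/6496 = 0.00011795
1/Vf - 1/Vm = 1/1500 - 1/6496 = 0.00051273
phi = 0.00011795 / 0.00051273 = 0.23

0.23


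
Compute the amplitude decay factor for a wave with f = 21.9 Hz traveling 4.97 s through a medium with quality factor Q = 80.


pi*f*t/Q = pi*21.9*4.97/80 = 4.274255
A/A0 = exp(-4.274255) = 0.013922

0.013922


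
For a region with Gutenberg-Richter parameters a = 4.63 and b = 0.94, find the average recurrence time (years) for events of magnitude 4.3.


log10(N) = 4.63 - 0.94*4.3 = 0.588
N = 10^0.588 = 3.872576
T = 1/N = 1/3.872576 = 0.2582 years

0.2582
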